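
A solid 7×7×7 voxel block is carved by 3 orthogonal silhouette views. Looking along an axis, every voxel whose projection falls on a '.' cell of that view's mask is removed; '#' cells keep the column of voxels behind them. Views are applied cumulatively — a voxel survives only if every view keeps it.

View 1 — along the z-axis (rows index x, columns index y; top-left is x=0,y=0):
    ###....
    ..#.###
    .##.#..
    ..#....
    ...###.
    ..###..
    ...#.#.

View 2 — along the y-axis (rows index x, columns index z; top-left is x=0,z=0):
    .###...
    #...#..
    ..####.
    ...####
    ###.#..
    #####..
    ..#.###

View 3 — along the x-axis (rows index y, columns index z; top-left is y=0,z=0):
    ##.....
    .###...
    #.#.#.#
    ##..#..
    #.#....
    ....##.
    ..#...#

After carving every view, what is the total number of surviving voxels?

full grid |V| = 343
[1] z-view keeps 19 columns → grid now 133
[2] y-view keeps 26 columns → grid now 68
[3] x-view keeps 18 columns → grid now 33

remaining voxels: 33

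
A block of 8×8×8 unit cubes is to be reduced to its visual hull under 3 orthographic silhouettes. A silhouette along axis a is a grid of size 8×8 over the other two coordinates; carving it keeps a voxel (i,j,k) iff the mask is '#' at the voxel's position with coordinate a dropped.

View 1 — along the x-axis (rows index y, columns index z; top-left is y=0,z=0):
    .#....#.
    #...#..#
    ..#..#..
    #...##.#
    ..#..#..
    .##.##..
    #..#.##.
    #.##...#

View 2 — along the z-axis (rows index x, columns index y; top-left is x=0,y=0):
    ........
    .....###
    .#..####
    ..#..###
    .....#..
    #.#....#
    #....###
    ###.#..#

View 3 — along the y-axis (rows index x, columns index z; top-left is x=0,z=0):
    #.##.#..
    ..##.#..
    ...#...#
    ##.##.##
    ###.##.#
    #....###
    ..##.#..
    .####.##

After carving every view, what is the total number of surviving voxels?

|visual hull| = 41

before carving: 512 voxels (8×8×8)
  1. axis=0 (YZ plane), |mask|=25  ⇒  voxels=200
  2. axis=2 (XY plane), |mask|=25  ⇒  voxels=82
  3. axis=1 (XZ plane), |mask|=34  ⇒  voxels=41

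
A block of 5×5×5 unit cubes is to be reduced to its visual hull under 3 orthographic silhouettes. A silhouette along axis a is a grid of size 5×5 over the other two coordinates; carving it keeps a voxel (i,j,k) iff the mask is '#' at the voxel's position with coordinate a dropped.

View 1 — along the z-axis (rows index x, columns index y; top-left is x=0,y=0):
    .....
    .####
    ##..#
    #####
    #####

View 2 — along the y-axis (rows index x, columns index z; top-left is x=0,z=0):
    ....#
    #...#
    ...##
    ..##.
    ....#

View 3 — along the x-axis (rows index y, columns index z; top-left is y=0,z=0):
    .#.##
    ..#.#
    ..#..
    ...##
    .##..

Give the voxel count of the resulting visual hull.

start: 5×5×5 = 125 voxels
[1] z-view keeps 17 columns → grid now 85
[2] y-view keeps 8 columns → grid now 29
[3] x-view keeps 10 columns → grid now 13

voxel count = 13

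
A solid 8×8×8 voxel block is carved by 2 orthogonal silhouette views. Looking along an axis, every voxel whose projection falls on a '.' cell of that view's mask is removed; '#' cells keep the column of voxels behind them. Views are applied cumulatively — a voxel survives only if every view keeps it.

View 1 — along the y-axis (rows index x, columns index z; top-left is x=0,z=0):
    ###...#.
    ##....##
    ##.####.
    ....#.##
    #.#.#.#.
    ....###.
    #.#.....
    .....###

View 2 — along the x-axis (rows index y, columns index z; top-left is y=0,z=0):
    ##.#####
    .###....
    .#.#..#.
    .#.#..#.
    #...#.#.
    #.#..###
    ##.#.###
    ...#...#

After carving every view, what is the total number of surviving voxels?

before carving: 512 voxels (8×8×8)
[1] y-view keeps 29 columns → grid now 232
[2] x-view keeps 32 columns → grid now 118

|visual hull| = 118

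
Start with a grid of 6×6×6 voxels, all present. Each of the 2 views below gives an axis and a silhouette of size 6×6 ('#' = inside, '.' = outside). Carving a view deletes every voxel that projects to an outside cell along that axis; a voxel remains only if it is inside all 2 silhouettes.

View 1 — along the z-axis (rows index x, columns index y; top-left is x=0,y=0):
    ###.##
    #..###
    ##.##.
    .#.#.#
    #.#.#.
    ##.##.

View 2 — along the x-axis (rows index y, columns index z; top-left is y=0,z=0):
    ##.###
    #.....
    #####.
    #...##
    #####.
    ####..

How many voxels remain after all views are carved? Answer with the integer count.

88 voxels

before carving: 216 voxels (6×6×6)
  1. axis=2 (XY plane), |mask|=23  ⇒  voxels=138
  2. axis=0 (YZ plane), |mask|=23  ⇒  voxels=88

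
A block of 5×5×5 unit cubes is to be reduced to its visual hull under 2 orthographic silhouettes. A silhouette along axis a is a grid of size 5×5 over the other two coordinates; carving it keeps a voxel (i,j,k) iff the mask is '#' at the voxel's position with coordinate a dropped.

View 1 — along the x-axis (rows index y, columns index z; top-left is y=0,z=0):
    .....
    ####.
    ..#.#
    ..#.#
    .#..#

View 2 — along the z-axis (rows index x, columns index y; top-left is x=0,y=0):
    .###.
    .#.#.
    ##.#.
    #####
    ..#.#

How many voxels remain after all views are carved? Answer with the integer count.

34 voxels

initial block: 5^3 = 125
carve view 1 (along x, YZ-mask fill 10/25): 50 voxels remain
carve view 2 (along z, XY-mask fill 15/25): 34 voxels remain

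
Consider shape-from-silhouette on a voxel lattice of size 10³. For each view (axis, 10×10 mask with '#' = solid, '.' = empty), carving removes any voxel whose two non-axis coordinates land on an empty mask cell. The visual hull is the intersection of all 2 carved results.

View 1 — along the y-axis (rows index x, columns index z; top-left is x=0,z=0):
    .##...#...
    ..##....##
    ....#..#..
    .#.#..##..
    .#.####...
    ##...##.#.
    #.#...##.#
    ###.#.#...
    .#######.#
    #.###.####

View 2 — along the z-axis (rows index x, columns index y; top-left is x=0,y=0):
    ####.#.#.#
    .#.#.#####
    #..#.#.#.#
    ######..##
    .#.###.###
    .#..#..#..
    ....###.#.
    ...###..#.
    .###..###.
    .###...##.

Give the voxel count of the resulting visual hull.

before carving: 1000 voxels (10×10×10)
V1 y: intersect with XZ mask (49 set) -- 490 left
V2 z: intersect with XY mask (56 set) -- 269 left

|visual hull| = 269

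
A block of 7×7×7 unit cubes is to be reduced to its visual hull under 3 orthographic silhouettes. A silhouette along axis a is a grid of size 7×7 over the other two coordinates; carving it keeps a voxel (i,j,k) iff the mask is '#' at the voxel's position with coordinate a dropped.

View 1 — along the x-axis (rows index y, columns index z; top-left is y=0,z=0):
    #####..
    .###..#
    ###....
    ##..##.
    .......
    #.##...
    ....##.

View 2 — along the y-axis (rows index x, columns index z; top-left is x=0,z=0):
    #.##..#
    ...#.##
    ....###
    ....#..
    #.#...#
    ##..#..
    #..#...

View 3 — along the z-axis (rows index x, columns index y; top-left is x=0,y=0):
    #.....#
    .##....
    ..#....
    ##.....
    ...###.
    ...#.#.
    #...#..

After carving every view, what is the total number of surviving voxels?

before carving: 343 voxels (7×7×7)
step 1: project along x, AND mask (21/49) → |grid| = 147
step 2: project along y, AND mask (19/49) → |grid| = 54
step 3: project along z, AND mask (14/49) → |grid| = 15

|visual hull| = 15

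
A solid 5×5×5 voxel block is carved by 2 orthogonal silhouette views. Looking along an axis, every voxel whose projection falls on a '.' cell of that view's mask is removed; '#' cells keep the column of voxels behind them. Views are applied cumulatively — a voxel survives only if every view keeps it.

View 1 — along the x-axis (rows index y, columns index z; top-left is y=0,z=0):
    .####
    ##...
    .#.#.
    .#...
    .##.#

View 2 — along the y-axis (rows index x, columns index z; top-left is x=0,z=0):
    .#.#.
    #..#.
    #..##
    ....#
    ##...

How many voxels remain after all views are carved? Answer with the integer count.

remaining voxels: 23

full grid |V| = 125
step 1: project along x, AND mask (12/25) → |grid| = 60
step 2: project along y, AND mask (10/25) → |grid| = 23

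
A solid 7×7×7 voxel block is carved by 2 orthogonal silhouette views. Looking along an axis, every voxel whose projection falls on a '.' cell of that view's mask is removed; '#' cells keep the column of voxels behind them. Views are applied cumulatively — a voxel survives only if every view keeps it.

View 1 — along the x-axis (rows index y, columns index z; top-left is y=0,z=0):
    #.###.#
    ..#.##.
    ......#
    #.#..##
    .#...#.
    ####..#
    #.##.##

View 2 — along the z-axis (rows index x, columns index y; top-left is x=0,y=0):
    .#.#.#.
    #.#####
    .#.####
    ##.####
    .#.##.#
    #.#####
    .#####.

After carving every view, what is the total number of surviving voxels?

start: 7×7×7 = 343 voxels
step 1: project along x, AND mask (25/49) → |grid| = 175
step 2: project along z, AND mask (35/49) → |grid| = 128

128 voxels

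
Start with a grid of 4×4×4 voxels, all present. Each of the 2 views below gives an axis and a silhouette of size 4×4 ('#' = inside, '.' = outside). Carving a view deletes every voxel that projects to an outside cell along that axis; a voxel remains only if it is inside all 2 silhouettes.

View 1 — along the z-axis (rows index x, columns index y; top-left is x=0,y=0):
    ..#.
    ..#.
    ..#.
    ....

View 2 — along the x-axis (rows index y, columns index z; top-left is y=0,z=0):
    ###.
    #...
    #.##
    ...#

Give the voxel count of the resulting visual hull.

initial block: 4^3 = 64
[1] z-view keeps 3 columns → grid now 12
[2] x-view keeps 8 columns → grid now 9

9 voxels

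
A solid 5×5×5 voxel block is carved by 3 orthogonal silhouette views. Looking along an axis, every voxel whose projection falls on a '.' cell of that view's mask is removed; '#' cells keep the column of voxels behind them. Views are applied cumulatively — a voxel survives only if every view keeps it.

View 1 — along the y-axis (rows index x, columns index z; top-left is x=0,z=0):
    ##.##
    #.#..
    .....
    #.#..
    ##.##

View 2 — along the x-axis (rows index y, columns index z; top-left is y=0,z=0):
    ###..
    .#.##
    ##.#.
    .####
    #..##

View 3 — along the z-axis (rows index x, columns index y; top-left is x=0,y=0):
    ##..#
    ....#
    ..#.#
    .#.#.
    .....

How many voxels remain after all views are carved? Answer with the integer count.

voxel count = 10

initial block: 5^3 = 125
V1 y: intersect with XZ mask (12 set) -- 60 left
V2 x: intersect with YZ mask (16 set) -- 38 left
V3 z: intersect with XY mask (8 set) -- 10 left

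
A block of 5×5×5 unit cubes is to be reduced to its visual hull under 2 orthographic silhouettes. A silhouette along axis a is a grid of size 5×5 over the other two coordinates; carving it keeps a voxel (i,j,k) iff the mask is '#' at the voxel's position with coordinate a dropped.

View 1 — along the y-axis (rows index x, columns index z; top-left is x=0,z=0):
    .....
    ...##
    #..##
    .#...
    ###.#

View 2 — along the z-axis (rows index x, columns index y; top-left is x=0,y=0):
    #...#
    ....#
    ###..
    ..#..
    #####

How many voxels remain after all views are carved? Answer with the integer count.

before carving: 125 voxels (5×5×5)
[1] y-view keeps 10 columns → grid now 50
[2] z-view keeps 12 columns → grid now 32

voxel count = 32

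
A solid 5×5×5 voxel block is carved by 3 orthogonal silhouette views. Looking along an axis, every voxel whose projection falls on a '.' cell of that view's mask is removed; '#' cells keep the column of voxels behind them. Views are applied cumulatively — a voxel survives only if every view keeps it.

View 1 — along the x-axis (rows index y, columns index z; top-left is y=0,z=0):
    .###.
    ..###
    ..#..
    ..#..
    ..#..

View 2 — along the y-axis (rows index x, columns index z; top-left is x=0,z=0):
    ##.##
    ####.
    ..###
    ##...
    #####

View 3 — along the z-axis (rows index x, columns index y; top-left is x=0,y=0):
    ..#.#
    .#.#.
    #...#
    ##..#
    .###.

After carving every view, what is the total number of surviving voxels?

full grid |V| = 125
after view 1 [x-axis, 9 of 25 cells solid] → remaining = 45
after view 2 [y-axis, 18 of 25 cells solid] → remaining = 30
after view 3 [z-axis, 12 of 25 cells solid] → remaining = 12

remaining voxels: 12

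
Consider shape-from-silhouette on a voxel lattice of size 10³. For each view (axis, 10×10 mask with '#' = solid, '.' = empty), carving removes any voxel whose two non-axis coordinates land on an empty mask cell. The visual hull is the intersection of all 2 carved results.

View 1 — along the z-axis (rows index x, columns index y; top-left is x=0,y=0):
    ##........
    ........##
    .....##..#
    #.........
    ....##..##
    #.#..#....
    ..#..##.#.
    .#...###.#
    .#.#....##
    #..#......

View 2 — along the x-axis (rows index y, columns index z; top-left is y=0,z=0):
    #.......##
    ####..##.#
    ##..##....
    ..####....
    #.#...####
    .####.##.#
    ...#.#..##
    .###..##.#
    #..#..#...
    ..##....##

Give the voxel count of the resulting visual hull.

voxel count = 140

initial block: 10^3 = 1000
  1. axis=2 (XY plane), |mask|=30  ⇒  voxels=300
  2. axis=0 (YZ plane), |mask|=48  ⇒  voxels=140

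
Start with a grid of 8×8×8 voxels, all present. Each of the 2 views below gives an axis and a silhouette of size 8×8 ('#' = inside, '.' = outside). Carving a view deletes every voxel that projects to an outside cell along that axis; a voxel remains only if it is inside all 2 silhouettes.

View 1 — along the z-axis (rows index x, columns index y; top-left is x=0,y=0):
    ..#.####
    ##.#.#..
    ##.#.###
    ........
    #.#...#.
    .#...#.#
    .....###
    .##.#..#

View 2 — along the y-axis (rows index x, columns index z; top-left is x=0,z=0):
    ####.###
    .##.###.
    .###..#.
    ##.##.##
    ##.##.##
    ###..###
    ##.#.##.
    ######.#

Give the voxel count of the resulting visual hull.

158 voxels

start: 8×8×8 = 512 voxels
after view 1 [z-axis, 28 of 64 cells solid] → remaining = 224
after view 2 [y-axis, 46 of 64 cells solid] → remaining = 158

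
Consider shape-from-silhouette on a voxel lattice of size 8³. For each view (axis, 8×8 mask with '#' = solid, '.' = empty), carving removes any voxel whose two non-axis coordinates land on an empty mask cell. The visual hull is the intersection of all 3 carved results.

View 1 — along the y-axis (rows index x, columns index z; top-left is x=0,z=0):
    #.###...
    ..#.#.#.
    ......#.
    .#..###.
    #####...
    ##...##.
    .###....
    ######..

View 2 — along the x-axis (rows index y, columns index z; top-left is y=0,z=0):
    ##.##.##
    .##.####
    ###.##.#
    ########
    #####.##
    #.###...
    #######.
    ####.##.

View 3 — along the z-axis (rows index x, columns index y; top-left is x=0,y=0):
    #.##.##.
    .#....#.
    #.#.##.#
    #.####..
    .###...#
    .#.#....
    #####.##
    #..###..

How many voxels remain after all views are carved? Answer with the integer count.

remaining voxels: 101

before carving: 512 voxels (8×8×8)
V1 y: intersect with XZ mask (30 set) -- 240 left
V2 x: intersect with YZ mask (50 set) -- 196 left
V3 z: intersect with XY mask (34 set) -- 101 left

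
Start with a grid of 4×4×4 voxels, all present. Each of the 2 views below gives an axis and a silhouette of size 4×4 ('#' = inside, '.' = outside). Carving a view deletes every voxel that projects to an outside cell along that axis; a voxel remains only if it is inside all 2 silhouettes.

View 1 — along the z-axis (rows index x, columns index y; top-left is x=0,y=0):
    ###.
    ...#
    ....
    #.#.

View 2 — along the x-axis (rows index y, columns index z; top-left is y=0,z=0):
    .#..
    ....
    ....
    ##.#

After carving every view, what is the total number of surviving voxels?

initial block: 4^3 = 64
carve view 1 (along z, XY-mask fill 6/16): 24 voxels remain
carve view 2 (along x, YZ-mask fill 4/16): 5 voxels remain

remaining voxels: 5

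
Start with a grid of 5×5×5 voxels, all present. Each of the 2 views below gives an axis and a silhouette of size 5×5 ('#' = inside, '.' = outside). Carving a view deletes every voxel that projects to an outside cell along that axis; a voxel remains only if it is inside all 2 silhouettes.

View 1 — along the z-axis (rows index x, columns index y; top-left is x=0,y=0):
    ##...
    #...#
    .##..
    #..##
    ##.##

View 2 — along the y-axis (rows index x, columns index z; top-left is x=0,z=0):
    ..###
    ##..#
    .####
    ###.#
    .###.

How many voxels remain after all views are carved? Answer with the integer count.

remaining voxels: 44

before carving: 125 voxels (5×5×5)
after view 1 [z-axis, 13 of 25 cells solid] → remaining = 65
after view 2 [y-axis, 17 of 25 cells solid] → remaining = 44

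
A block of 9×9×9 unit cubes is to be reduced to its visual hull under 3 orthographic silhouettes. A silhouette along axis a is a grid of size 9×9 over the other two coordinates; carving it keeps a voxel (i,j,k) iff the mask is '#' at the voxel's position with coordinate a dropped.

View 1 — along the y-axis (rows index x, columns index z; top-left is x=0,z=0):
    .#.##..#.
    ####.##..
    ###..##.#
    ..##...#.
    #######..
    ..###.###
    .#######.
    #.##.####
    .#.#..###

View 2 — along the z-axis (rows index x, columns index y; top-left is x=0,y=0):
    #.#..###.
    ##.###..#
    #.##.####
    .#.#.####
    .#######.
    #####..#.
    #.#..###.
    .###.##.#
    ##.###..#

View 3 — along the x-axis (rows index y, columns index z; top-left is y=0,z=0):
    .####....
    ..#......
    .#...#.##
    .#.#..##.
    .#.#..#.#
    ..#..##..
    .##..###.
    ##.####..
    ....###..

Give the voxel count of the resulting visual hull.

full grid |V| = 729
[1] y-view keeps 51 columns → grid now 459
[2] z-view keeps 54 columns → grid now 308
[3] x-view keeps 34 columns → grid now 137

137 voxels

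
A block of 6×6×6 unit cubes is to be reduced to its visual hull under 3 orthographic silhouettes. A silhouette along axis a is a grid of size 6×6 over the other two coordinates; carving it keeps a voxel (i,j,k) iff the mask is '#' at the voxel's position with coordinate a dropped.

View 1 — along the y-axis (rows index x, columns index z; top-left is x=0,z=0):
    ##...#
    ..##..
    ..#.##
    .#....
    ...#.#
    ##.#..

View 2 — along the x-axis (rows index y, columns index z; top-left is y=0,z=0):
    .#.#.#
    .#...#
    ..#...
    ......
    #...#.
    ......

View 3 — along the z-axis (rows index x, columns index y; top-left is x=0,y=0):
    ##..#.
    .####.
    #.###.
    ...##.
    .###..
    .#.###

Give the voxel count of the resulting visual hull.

remaining voxels: 12

before carving: 216 voxels (6×6×6)
[1] y-view keeps 14 columns → grid now 84
[2] x-view keeps 8 columns → grid now 20
[3] z-view keeps 20 columns → grid now 12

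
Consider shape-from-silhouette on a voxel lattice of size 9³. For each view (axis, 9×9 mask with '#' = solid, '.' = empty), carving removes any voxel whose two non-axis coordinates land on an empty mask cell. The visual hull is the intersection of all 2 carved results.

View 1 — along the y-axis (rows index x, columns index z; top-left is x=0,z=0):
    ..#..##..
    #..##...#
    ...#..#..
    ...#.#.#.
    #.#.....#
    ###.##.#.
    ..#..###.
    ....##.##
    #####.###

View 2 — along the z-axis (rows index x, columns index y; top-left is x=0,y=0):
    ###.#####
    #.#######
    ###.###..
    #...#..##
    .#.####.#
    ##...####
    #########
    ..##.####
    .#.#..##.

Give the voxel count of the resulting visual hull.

full grid |V| = 729
after view 1 [y-axis, 37 of 81 cells solid] → remaining = 333
after view 2 [z-axis, 57 of 81 cells solid] → remaining = 226

remaining voxels: 226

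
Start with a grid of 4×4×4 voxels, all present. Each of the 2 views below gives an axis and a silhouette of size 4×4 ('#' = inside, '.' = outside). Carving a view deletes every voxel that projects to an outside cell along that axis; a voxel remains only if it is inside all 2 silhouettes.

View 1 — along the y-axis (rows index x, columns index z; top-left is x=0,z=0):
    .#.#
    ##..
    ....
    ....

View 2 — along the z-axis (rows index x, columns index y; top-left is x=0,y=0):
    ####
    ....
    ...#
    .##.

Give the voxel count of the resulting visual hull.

remaining voxels: 8

before carving: 64 voxels (4×4×4)
[1] y-view keeps 4 columns → grid now 16
[2] z-view keeps 7 columns → grid now 8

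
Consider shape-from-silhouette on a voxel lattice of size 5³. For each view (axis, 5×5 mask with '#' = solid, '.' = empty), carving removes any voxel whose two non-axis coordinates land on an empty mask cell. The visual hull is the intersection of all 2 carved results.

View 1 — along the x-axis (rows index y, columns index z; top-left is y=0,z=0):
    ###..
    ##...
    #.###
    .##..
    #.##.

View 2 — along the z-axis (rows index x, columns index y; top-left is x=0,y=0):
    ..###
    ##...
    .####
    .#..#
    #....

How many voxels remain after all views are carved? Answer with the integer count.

full grid |V| = 125
after view 1 [x-axis, 14 of 25 cells solid] → remaining = 70
after view 2 [z-axis, 12 of 25 cells solid] → remaining = 33

remaining voxels: 33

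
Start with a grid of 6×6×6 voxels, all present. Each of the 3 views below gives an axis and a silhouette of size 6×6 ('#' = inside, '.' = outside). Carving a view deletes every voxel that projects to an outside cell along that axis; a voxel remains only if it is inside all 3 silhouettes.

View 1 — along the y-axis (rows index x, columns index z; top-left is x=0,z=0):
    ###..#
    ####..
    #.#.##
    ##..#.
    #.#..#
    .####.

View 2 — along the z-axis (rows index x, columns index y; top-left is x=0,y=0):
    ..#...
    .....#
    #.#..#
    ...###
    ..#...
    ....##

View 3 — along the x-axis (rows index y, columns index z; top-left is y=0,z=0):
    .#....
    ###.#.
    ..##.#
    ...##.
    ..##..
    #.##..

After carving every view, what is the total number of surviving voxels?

17 voxels

initial block: 6^3 = 216
V1 y: intersect with XZ mask (22 set) -- 132 left
V2 z: intersect with XY mask (11 set) -- 40 left
V3 x: intersect with YZ mask (15 set) -- 17 left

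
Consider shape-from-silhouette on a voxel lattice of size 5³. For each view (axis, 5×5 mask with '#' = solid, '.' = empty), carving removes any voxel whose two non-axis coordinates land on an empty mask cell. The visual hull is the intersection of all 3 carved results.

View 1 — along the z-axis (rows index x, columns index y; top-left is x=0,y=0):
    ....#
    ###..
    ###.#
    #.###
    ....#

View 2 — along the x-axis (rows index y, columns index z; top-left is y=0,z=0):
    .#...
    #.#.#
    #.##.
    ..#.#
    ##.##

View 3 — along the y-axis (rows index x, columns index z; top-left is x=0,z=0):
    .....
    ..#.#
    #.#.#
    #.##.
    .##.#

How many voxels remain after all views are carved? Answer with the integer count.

voxel count = 18

before carving: 125 voxels (5×5×5)
step 1: project along z, AND mask (13/25) → |grid| = 65
step 2: project along x, AND mask (13/25) → |grid| = 36
step 3: project along y, AND mask (11/25) → |grid| = 18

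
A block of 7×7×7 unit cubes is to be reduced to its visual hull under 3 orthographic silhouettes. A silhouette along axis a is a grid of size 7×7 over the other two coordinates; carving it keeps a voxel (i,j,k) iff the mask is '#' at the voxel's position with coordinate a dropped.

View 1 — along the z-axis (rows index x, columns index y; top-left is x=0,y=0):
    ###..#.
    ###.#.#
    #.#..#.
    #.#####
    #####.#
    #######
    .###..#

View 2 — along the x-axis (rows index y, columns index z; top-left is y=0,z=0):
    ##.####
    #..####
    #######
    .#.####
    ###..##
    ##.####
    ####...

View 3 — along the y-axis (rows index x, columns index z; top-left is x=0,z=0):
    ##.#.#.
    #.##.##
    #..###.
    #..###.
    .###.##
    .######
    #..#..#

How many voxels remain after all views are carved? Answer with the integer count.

131 voxels

start: 7×7×7 = 343 voxels
  1. axis=2 (XY plane), |mask|=35  ⇒  voxels=245
  2. axis=0 (YZ plane), |mask|=38  ⇒  voxels=194
  3. axis=1 (XZ plane), |mask|=31  ⇒  voxels=131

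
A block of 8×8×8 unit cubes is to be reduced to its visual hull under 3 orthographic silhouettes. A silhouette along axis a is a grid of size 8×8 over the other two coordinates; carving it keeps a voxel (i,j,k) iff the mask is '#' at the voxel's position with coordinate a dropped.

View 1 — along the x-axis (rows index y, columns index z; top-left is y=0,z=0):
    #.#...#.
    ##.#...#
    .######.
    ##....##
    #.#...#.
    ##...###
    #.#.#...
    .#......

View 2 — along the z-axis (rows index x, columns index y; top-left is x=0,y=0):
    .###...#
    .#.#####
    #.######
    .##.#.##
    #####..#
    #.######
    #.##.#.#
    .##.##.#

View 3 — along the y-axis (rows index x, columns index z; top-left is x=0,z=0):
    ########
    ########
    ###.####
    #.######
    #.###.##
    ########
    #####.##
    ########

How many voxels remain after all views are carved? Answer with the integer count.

remaining voxels: 150

initial block: 8^3 = 512
after view 1 [x-axis, 29 of 64 cells solid] → remaining = 232
after view 2 [z-axis, 45 of 64 cells solid] → remaining = 161
after view 3 [y-axis, 59 of 64 cells solid] → remaining = 150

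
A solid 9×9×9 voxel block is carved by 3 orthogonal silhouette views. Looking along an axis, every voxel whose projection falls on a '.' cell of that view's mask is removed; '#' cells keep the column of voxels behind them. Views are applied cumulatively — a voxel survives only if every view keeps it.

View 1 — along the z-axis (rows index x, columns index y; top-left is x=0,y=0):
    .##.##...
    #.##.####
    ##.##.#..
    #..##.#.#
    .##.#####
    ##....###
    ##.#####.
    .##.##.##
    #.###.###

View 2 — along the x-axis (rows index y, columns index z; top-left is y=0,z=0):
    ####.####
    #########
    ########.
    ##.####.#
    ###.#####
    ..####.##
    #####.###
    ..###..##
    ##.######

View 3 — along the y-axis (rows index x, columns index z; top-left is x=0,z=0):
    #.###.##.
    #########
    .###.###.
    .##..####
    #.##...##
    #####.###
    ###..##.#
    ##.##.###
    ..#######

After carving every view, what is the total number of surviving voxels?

remaining voxels: 295

initial block: 9^3 = 729
[1] z-view keeps 53 columns → grid now 477
[2] x-view keeps 67 columns → grid now 397
[3] y-view keeps 60 columns → grid now 295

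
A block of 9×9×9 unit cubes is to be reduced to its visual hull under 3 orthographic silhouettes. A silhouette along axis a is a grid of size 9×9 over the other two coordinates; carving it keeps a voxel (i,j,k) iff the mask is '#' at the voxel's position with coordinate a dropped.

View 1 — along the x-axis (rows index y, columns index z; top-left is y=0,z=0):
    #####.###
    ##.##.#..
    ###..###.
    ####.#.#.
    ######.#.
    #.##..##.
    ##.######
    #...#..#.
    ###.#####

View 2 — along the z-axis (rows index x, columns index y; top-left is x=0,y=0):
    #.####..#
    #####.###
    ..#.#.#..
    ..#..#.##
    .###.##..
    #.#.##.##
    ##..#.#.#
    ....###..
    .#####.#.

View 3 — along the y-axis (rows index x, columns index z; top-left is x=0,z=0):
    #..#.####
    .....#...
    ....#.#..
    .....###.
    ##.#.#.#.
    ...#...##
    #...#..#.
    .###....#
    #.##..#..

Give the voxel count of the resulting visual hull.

remaining voxels: 114

initial block: 9^3 = 729
after view 1 [x-axis, 56 of 81 cells solid] → remaining = 504
after view 2 [z-axis, 46 of 81 cells solid] → remaining = 289
after view 3 [y-axis, 31 of 81 cells solid] → remaining = 114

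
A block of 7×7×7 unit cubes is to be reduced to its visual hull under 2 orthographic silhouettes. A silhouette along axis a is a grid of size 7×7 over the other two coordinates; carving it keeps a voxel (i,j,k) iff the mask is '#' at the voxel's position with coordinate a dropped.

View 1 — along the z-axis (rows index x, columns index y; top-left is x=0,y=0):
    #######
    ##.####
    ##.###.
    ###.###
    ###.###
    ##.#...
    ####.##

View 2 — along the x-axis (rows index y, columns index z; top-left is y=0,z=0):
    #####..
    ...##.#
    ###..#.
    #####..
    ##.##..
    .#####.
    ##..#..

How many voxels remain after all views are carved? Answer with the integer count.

voxel count = 162

full grid |V| = 343
after view 1 [z-axis, 39 of 49 cells solid] → remaining = 273
after view 2 [x-axis, 29 of 49 cells solid] → remaining = 162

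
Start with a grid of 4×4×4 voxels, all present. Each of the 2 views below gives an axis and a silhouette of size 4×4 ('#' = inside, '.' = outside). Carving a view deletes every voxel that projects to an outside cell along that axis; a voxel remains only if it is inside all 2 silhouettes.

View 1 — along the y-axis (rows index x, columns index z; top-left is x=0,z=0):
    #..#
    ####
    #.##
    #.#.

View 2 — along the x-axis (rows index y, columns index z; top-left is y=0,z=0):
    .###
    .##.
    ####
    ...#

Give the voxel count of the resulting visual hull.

remaining voxels: 25

full grid |V| = 64
V1 y: intersect with XZ mask (11 set) -- 44 left
V2 x: intersect with YZ mask (10 set) -- 25 left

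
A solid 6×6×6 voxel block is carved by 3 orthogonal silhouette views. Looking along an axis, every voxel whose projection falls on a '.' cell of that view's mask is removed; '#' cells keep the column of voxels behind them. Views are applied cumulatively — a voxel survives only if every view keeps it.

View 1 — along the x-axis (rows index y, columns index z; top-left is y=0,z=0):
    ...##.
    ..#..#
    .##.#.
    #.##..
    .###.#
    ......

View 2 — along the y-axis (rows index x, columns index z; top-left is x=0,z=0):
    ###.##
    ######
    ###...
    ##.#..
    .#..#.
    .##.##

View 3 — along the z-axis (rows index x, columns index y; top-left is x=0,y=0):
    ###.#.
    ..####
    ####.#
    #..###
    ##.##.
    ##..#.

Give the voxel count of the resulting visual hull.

37 voxels

before carving: 216 voxels (6×6×6)
  1. axis=0 (YZ plane), |mask|=14  ⇒  voxels=84
  2. axis=1 (XZ plane), |mask|=23  ⇒  voxels=52
  3. axis=2 (XY plane), |mask|=24  ⇒  voxels=37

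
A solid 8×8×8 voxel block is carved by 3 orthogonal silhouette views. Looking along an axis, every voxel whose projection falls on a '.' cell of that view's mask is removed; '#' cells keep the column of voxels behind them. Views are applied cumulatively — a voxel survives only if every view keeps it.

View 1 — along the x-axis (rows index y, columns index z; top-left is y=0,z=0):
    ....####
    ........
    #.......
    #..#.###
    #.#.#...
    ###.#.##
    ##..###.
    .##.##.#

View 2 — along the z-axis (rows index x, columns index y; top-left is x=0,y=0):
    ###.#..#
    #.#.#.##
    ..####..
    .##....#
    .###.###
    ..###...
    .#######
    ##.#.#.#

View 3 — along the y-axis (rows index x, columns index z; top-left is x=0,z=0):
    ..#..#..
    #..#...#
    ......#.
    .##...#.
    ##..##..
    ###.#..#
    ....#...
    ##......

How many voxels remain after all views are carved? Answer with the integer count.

before carving: 512 voxels (8×8×8)
after view 1 [x-axis, 29 of 64 cells solid] → remaining = 232
after view 2 [z-axis, 38 of 64 cells solid] → remaining = 128
after view 3 [y-axis, 21 of 64 cells solid] → remaining = 40

40 voxels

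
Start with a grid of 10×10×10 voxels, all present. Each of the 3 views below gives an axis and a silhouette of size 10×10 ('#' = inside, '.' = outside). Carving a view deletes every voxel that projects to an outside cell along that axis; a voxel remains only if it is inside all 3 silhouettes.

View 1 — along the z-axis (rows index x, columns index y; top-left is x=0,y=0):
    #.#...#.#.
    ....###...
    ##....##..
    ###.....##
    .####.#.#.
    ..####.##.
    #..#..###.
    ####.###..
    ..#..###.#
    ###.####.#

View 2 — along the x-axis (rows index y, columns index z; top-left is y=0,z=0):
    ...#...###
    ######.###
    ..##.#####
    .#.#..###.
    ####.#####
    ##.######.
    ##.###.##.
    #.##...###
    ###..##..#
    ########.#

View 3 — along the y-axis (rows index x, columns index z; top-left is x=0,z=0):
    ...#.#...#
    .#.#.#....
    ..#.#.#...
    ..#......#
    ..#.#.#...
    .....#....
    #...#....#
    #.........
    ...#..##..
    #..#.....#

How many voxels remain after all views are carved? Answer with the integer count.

voxel count = 89

before carving: 1000 voxels (10×10×10)
  1. axis=2 (XY plane), |mask|=53  ⇒  voxels=530
  2. axis=0 (YZ plane), |mask|=70  ⇒  voxels=363
  3. axis=1 (XZ plane), |mask|=25  ⇒  voxels=89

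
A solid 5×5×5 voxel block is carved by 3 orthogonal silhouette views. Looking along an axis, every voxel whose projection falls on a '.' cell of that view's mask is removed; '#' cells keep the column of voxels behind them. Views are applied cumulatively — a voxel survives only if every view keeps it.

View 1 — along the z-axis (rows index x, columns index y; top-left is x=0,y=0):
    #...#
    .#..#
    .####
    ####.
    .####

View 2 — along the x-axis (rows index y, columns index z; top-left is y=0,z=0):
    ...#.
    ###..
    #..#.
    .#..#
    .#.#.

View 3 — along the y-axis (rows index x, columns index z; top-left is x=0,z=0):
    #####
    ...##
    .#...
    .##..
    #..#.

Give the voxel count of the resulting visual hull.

|visual hull| = 14

before carving: 125 voxels (5×5×5)
[1] z-view keeps 16 columns → grid now 80
[2] x-view keeps 10 columns → grid now 34
[3] y-view keeps 12 columns → grid now 14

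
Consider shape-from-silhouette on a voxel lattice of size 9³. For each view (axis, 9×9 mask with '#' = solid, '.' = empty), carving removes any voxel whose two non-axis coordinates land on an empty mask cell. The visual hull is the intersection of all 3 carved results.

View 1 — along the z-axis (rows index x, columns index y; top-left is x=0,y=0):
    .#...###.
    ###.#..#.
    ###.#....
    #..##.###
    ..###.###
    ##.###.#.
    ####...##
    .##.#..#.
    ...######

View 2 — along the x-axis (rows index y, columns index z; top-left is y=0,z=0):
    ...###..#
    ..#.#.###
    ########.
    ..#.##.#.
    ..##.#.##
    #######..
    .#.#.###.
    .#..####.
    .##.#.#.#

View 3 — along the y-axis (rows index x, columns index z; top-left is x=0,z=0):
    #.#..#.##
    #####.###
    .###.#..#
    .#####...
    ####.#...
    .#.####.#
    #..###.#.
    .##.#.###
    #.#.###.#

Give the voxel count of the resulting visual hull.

remaining voxels: 156

start: 9×9×9 = 729 voxels
step 1: project along z, AND mask (47/81) → |grid| = 423
step 2: project along x, AND mask (48/81) → |grid| = 246
step 3: project along y, AND mask (51/81) → |grid| = 156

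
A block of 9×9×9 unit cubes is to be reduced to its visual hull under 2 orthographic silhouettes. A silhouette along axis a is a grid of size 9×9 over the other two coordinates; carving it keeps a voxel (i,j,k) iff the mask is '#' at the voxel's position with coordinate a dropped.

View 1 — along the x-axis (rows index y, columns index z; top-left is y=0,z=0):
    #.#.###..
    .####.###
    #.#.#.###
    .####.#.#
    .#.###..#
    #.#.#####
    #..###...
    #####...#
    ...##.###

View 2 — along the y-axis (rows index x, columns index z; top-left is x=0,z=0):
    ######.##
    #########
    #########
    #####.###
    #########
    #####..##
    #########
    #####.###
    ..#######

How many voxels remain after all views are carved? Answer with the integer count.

full grid |V| = 729
step 1: project along x, AND mask (51/81) → |grid| = 459
step 2: project along y, AND mask (74/81) → |grid| = 426

426 voxels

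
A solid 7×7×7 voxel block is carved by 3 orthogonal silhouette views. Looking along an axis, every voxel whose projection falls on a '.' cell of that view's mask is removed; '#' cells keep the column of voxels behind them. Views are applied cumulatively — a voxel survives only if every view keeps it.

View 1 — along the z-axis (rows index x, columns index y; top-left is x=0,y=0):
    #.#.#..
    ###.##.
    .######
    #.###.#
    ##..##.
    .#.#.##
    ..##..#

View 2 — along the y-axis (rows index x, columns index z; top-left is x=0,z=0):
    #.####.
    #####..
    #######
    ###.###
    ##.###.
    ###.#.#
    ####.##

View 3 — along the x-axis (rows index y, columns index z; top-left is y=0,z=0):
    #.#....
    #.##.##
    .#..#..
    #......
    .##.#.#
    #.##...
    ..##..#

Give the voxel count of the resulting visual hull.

start: 7×7×7 = 343 voxels
V1 z: intersect with XY mask (30 set) -- 210 left
V2 y: intersect with XZ mask (39 set) -- 170 left
V3 x: intersect with YZ mask (20 set) -- 68 left

voxel count = 68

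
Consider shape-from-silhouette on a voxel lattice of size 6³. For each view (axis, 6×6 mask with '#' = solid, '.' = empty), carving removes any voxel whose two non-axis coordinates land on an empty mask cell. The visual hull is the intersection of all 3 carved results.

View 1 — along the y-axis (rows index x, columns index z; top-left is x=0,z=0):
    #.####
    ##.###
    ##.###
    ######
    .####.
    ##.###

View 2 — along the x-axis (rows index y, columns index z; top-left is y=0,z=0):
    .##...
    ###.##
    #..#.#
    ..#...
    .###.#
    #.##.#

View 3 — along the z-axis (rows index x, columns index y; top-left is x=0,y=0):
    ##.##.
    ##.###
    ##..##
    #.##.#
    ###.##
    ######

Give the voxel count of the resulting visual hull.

initial block: 6^3 = 216
V1 y: intersect with XZ mask (30 set) -- 180 left
V2 x: intersect with YZ mask (19 set) -- 89 left
V3 z: intersect with XY mask (28 set) -- 66 left

voxel count = 66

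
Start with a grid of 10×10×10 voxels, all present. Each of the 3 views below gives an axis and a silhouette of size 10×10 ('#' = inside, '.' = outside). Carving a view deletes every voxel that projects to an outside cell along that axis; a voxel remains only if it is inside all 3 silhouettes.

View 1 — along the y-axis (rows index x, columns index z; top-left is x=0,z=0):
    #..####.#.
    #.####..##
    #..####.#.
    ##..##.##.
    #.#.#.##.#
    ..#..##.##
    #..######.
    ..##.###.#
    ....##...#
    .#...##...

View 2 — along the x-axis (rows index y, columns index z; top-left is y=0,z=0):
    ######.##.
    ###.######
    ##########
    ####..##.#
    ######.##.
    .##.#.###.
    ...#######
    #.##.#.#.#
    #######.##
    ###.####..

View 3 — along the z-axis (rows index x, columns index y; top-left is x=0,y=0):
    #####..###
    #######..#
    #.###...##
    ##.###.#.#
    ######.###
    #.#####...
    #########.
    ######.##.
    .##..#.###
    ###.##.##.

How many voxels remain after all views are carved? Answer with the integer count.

full grid |V| = 1000
carve view 1 (along y, XZ-mask fill 55/100): 550 voxels remain
carve view 2 (along x, YZ-mask fill 77/100): 420 voxels remain
carve view 3 (along z, XY-mask fill 74/100): 320 voxels remain

|visual hull| = 320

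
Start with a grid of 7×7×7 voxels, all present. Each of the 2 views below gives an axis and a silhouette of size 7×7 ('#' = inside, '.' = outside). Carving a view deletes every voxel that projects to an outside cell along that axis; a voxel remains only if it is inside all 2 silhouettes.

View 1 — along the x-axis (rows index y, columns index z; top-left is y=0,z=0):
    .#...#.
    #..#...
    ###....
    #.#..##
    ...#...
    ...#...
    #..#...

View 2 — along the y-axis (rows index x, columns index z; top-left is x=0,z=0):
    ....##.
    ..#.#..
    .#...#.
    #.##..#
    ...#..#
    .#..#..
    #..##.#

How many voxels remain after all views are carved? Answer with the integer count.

35 voxels

before carving: 343 voxels (7×7×7)
step 1: project along x, AND mask (15/49) → |grid| = 105
step 2: project along y, AND mask (18/49) → |grid| = 35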